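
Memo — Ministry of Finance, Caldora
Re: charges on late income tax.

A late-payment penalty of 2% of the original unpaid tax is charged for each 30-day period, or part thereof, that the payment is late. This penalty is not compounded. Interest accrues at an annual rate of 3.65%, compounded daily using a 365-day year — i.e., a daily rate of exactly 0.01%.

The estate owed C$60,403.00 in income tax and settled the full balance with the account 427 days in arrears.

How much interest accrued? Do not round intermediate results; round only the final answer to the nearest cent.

Interest: C$60,403.00 × ((1 + 0.0001)^427 − 1) = C$60,403.00 × 0.04362253… = C$2,634.9318…

C$2,634.93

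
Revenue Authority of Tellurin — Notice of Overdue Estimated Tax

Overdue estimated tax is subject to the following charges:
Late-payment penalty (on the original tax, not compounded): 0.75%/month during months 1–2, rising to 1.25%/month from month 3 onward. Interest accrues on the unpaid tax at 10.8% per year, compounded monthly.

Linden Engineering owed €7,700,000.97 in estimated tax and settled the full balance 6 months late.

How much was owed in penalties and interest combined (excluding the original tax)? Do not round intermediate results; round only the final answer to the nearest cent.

Penalty, months 1–2: 2 × 0.75% × €7,700,000.97 = €115,500.01…
Penalty, months 3–6: 4 × 1.25% × €7,700,000.97 = €385,000.05…
Interest (10.8%/yr ÷ 12 = 0.9%/month): €7,700,000.97 × ((1 + 0.009)^6 − 1) = €425,268.5801…
Penalties + interest = €500,500.0631… + €425,268.5801… = €925,768.64

€925,768.64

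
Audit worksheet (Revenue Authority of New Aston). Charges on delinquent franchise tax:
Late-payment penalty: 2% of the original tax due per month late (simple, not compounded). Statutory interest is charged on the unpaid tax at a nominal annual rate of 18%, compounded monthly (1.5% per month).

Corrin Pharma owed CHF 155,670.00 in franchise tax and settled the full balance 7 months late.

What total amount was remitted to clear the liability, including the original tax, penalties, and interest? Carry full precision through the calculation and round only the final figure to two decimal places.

Late-payment penalty: 7 × 2% × CHF 155,670.00 = CHF 21,793.80
Interest: CHF 155,670.00 × ((1 + 0.015)^7 − 1) = CHF 155,670.00 × 0.1098449… = CHF 17,099.5576…
Total = CHF 155,670.00 + CHF 21,793.8000 + CHF 17,099.5576… = CHF 194,563.36

CHF 194,563.36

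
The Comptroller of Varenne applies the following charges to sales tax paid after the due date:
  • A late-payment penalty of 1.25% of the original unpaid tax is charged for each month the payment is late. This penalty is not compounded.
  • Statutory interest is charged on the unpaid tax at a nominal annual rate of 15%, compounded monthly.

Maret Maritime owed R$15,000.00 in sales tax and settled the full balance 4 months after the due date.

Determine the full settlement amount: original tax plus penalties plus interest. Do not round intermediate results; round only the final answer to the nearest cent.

Late-payment penalty = 1.25% × R$15,000.00 × 4 mo = R$750.00
Interest (15%/yr ÷ 12 = 1.25%/month): R$15,000.00 × ((1 + 0.0125)^4 − 1) = R$764.1801…
Total = R$15,000.00 + R$750.0000 + R$764.1801… = R$16,514.18

R$16,514.18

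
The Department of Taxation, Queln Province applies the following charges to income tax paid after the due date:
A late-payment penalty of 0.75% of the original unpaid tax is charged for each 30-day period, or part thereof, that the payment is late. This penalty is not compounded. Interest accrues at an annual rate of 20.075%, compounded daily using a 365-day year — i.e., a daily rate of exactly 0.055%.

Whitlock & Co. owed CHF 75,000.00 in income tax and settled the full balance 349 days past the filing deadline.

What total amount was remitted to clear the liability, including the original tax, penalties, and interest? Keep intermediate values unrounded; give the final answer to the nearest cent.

Penalty periods: ⌈349/30⌉ = 12; penalty = 12 × 0.75% × CHF 75,000.00 = CHF 6,750.00
Interest: CHF 75,000.00 × ((1 + 0.00055)^349 − 1) = CHF 75,000.00 × 0.21154600… = CHF 15,865.9503…
Total = CHF 75,000.00 + CHF 6,750.0000 + CHF 15,865.9503… = CHF 97,615.95

CHF 97,615.95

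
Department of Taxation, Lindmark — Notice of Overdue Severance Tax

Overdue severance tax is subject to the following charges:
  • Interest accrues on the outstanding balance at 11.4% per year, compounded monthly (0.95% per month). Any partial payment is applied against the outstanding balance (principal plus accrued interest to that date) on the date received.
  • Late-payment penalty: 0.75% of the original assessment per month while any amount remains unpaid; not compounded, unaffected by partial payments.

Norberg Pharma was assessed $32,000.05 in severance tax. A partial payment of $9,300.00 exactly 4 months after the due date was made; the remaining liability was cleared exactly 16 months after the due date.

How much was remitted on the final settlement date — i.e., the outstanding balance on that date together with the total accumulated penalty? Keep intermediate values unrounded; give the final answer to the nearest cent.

Balance at month 4: $32,000.0500 × (1 + 0.0095)^4 = $33,233.4899…
After $9,300.00 payment: $33,233.4899… − $9,300.00 = $23,933.4899…
Balance at month 16: $23,933.4899… × (1 + 0.0095)^12 = $26,809.0800…
Penalty: 16 × 0.75% × $32,000.05 = $3,840.01…
Final settlement = outstanding balance + penalty = $26,809.0800… + $3,840.01… = $30,649.09

$30,649.09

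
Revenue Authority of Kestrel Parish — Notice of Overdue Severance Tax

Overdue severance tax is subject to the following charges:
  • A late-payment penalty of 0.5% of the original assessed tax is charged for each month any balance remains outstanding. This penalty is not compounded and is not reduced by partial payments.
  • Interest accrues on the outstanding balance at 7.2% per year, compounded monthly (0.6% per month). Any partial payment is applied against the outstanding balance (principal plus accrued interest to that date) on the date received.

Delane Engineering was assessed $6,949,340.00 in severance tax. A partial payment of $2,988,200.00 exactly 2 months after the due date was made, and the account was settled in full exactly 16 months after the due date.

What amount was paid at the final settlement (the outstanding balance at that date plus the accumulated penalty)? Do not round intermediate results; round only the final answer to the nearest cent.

Balance at month 2: $6,949,340.0000 × (1 + 0.006)^2 = $7,032,982.2562…
After $2,988,200.00 payment: $7,032,982.2562… − $2,988,200.00 = $4,044,782.2562…
Balance at month 16: $4,044,782.2562… × (1 + 0.006)^14 = $4,398,118.0002…
Penalty: 16 × 0.5% × $6,949,340.00 = $555,947.20
Final settlement = outstanding balance + penalty = $4,398,118.0002… + $555,947.20 = $4,954,065.20

$4,954,065.20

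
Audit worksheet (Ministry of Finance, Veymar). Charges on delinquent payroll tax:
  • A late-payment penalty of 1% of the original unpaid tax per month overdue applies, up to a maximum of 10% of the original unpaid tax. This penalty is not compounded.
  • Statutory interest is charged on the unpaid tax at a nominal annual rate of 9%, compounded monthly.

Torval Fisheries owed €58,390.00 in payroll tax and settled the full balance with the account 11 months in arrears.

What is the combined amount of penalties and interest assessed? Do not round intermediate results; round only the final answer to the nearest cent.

€10,840.95

Penalty (uncapped): 11 × 1% × €58,390.00 = €6,422.90; cap = 10% × €58,390.00 = €5,839.00 → penalty = €5,839.00
Interest (9%/yr ÷ 12 = 0.75%/month): €58,390.00 × ((1 + 0.0075)^11 − 1) = €5,001.9452…
Penalties + interest = €5,839.0000 + €5,001.9452… = €10,840.95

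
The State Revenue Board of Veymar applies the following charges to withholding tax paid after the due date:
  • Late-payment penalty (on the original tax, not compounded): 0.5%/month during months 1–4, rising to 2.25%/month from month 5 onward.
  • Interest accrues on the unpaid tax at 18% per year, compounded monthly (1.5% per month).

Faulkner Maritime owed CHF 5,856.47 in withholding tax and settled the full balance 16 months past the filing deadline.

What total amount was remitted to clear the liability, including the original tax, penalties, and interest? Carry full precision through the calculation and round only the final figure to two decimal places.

Penalty, months 1–4: 4 × 0.5% × CHF 5,856.47 = CHF 117.13…
Penalty, months 5–16: 12 × 2.25% × CHF 5,856.47 = CHF 1,581.25…
Interest: CHF 5,856.47 × ((1 + 0.015)^16 − 1) = CHF 5,856.47 × 0.2689855… = CHF 1,575.3058…
Total = CHF 5,856.47 + CHF 1,698.3763 + CHF 1,575.3058… = CHF 9,130.15

CHF 9,130.15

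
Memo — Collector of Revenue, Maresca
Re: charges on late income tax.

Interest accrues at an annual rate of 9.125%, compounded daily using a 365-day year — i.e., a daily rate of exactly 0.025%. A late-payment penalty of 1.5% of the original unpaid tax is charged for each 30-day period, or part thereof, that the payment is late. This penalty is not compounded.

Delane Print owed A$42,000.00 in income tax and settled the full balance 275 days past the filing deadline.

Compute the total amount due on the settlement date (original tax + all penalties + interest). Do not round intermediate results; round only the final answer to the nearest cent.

A$51,288.69

Penalty periods: ⌈275/30⌉ = 10; penalty = 10 × 1.5% × A$42,000.00 = A$6,300.00
Interest: A$42,000.00 × ((1 + 0.00025)^275 − 1) = A$42,000.00 × 0.07115918… = A$2,988.6856…
Total = A$42,000.00 + A$6,300.0000 + A$2,988.6856… = A$51,288.69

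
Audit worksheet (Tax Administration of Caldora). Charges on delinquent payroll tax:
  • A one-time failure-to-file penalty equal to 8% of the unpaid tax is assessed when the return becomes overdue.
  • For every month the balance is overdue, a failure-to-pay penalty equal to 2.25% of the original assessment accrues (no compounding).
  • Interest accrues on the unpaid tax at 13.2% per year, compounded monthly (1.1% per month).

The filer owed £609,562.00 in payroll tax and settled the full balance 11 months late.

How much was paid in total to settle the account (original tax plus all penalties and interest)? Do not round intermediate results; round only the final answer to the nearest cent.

£887,144.05

Failure-to-file penalty: 8% × £609,562.00 = £48,764.96
Failure-to-pay penalty: 11 × 2.25% × £609,562.00 = £150,866.60…
Interest: £609,562.00 × ((1 + 0.011)^11 − 1) = £609,562.00 × 0.1278795… = £77,950.4970…
Total = £609,562.00 + £199,631.5550 + £77,950.4970… = £887,144.05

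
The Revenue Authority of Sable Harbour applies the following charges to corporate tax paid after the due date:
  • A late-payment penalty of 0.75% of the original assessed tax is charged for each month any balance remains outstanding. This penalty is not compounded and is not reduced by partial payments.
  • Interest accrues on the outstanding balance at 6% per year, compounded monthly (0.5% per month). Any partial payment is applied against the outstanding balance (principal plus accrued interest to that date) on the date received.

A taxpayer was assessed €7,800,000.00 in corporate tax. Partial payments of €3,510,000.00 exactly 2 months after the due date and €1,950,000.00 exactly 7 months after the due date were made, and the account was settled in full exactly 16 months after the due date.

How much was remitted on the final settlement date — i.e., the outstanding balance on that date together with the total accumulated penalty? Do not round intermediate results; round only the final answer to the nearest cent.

Balance at month 2: €7,800,000.0000 × (1 + 0.005)^2 = €7,878,195.0000
After €3,510,000.00 payment: €7,878,195.0000 − €3,510,000.00 = €4,368,195.0000
Balance at month 7: €4,368,195.0000 × (1 + 0.005)^5 = €4,478,497.3977…
After €1,950,000.00 payment: €4,478,497.3977… − €1,950,000.00 = €2,528,497.3977…
Balance at month 16: €2,528,497.3977… × (1 + 0.005)^9 = €2,644,582.1776…
Penalty: 16 × 0.75% × €7,800,000.00 = €936,000.00
Final settlement = outstanding balance + penalty = €2,644,582.1776… + €936,000.00 = €3,580,582.18

€3,580,582.18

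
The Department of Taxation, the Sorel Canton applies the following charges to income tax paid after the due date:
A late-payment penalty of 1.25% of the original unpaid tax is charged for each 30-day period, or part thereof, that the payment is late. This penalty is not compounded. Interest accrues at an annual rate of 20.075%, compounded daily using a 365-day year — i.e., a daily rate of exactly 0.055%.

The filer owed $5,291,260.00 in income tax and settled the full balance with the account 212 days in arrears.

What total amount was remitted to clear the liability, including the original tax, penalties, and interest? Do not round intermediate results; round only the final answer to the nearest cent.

Penalty periods: ⌈212/30⌉ = 8; penalty = 8 × 1.25% × $5,291,260.00 = $529,126.00
Interest: $5,291,260.00 × ((1 + 0.00055)^212 − 1) = $5,291,260.00 × 0.12363386… = $654,178.8724…
Total = $5,291,260.00 + $529,126.0000 + $654,178.8724… = $6,474,564.87

$6,474,564.87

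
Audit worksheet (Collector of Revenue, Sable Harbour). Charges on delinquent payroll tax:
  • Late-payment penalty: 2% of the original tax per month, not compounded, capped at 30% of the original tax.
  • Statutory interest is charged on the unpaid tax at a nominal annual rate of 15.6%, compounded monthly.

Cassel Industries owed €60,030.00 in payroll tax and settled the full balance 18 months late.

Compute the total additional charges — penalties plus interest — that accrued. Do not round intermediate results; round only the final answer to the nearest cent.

€33,721.28

Penalty (uncapped): 18 × 2% × €60,030.00 = €21,610.80; cap = 30% × €60,030.00 = €18,009.00 → penalty = €18,009.00
Interest (15.6%/yr ÷ 12 = 1.3%/month): €60,030.00 × ((1 + 0.013)^18 − 1) = €15,712.2775…
Penalties + interest = €18,009.0000 + €15,712.2775… = €33,721.28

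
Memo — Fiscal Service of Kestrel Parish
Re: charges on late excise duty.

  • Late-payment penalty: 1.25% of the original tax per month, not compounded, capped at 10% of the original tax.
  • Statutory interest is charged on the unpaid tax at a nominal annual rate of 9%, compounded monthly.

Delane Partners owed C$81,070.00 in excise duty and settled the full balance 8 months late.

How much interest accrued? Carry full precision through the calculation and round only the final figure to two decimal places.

C$4,993.82

Interest (9%/yr ÷ 12 = 0.75%/month): C$81,070.00 × ((1 + 0.0075)^8 − 1) = C$4,993.8186…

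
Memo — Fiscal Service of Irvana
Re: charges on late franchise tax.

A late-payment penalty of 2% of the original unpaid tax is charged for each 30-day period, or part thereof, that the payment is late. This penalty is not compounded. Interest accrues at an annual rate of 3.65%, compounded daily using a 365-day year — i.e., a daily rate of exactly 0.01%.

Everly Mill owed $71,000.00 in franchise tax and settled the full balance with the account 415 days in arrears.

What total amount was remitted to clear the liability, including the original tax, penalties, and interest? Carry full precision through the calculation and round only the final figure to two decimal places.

$93,888.34

Penalty periods: ⌈415/30⌉ = 14; penalty = 14 × 2% × $71,000.00 = $19,880.00
Interest: $71,000.00 × ((1 + 0.0001)^415 − 1) = $71,000.00 × 0.04237100… = $3,008.3409…
Total = $71,000.00 + $19,880.0000 + $3,008.3409… = $93,888.34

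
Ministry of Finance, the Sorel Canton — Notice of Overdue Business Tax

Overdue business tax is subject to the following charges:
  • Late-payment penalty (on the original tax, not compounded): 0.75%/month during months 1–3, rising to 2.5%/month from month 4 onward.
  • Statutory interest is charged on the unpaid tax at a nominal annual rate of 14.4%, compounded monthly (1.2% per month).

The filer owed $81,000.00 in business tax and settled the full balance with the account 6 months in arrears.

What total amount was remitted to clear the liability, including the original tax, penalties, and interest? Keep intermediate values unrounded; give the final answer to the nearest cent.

$94,907.28

Penalty, months 1–3: 3 × 0.75% × $81,000.00 = $1,822.50
Penalty, months 4–6: 3 × 2.5% × $81,000.00 = $6,075.00
Interest: $81,000.00 × ((1 + 0.012)^6 − 1) = $81,000.00 × 0.0741949… = $6,009.7847…
Total = $81,000.00 + $7,897.5000 + $6,009.7847… = $94,907.28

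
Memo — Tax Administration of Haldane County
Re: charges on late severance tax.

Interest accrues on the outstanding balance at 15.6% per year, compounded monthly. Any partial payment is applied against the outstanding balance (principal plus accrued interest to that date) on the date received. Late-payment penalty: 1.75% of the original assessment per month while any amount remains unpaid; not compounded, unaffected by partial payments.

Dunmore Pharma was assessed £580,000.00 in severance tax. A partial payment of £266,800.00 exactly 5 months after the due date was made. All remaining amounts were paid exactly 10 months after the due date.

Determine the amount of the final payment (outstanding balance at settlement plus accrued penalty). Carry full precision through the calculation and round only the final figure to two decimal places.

£476,868.55

Monthly rate = 15.6% ÷ 12 = 1.3%
Balance at month 5: £580,000.0000 × (1 + 0.013)^5 = £618,693.0256…
After £266,800.00 payment: £618,693.0256… − £266,800.00 = £351,893.0256…
Balance at month 10: £351,893.0256… × (1 + 0.013)^5 = £375,368.5530…
Penalty: 10 × 1.75% × £580,000.00 = £101,500.00
Final settlement = outstanding balance + penalty = £375,368.5530… + £101,500.00 = £476,868.55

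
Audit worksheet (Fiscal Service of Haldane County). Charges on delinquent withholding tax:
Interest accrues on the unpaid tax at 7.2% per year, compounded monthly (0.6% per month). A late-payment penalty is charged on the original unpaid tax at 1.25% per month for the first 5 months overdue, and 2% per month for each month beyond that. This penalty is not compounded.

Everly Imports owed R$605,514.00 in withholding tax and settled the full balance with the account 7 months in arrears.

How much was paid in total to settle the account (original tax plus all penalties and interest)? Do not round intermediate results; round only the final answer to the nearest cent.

Penalty, months 1–5: 5 × 1.25% × R$605,514.00 = R$37,844.63…
Penalty, months 6–7: 2 × 2% × R$605,514.00 = R$24,220.56
Interest: R$605,514.00 × ((1 + 0.006)^7 − 1) = R$605,514.00 × 0.0427636… = R$25,893.9618…
Total = R$605,514.00 + R$62,065.1850 + R$25,893.9618… = R$693,473.15

R$693,473.15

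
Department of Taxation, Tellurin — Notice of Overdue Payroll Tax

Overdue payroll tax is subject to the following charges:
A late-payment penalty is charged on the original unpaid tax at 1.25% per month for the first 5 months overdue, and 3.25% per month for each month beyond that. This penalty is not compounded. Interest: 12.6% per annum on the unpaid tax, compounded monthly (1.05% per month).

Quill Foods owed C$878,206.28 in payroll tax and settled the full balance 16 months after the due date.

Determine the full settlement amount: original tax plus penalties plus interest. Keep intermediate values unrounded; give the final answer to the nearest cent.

C$1,406,799.48

Penalty, months 1–5: 5 × 1.25% × C$878,206.28 = C$54,887.89…
Penalty, months 6–16: 11 × 3.25% × C$878,206.28 = C$313,958.75…
Interest: C$878,206.28 × ((1 + 0.0105)^16 − 1) = C$878,206.28 × 0.1819010… = C$159,746.5659…
Total = C$878,206.28 + C$368,846.6376 + C$159,746.5659… = C$1,406,799.48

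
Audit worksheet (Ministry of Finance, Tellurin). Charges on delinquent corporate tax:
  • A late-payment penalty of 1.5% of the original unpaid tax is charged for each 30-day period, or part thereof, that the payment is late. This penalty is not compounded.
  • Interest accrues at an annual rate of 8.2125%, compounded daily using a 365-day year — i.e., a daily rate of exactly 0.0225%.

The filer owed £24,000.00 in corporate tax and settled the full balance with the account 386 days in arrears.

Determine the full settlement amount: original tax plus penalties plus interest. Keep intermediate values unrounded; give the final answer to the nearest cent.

£30,857.34

Penalty periods: ⌈386/30⌉ = 13; penalty = 13 × 1.5% × £24,000.00 = £4,680.00
Interest: £24,000.00 × ((1 + 0.000225)^386 − 1) = £24,000.00 × 0.09072240… = £2,177.3376…
Total = £24,000.00 + £4,680.0000 + £2,177.3376… = £30,857.34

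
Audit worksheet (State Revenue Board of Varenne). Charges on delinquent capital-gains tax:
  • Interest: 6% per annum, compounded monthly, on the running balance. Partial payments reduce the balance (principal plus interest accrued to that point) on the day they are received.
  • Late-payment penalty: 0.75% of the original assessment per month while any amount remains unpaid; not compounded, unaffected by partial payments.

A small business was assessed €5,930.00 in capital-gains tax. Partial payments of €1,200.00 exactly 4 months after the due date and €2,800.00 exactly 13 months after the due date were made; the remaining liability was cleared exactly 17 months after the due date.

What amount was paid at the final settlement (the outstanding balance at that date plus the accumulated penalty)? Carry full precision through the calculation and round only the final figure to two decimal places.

Monthly rate = 6% ÷ 12 = 0.5%
Balance at month 4: €5,930.0000 × (1 + 0.005)^4 = €6,049.4925…
After €1,200.00 payment: €6,049.4925… − €1,200.00 = €4,849.4925…
Balance at month 13: €4,849.4925… × (1 + 0.005)^9 = €5,072.1355…
After €2,800.00 payment: €5,072.1355… − €2,800.00 = €2,272.1355…
Balance at month 17: €2,272.1355… × (1 + 0.005)^4 = €2,317.9201…
Penalty: 17 × 0.75% × €5,930.00 = €756.08…
Final settlement = outstanding balance + penalty = €2,317.9201… + €756.08… = €3,074.00

€3,074.00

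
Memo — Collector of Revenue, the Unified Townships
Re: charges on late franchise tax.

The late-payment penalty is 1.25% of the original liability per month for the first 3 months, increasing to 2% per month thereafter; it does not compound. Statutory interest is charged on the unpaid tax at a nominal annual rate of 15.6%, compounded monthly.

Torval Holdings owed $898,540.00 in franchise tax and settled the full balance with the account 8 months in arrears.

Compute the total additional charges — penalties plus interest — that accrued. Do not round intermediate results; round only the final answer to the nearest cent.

$221,361.67

Penalty, months 1–3: 3 × 1.25% × $898,540.00 = $33,695.25
Penalty, months 4–8: 5 × 2% × $898,540.00 = $89,854.00
Interest (15.6%/yr ÷ 12 = 1.3%/month): $898,540.00 × ((1 + 0.013)^8 − 1) = $97,812.4157…
Penalties + interest = $123,549.2500 + $97,812.4157… = $221,361.67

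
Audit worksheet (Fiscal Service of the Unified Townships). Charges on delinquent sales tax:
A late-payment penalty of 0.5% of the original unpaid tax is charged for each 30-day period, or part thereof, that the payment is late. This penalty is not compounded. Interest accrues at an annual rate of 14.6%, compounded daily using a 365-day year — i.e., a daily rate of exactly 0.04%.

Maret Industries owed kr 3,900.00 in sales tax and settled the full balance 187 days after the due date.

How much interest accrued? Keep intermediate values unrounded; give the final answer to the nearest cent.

Interest: kr 3,900.00 × ((1 + 0.0004)^187 − 1) = kr 3,900.00 × 0.07765248… = kr 302.8447…

kr 302.84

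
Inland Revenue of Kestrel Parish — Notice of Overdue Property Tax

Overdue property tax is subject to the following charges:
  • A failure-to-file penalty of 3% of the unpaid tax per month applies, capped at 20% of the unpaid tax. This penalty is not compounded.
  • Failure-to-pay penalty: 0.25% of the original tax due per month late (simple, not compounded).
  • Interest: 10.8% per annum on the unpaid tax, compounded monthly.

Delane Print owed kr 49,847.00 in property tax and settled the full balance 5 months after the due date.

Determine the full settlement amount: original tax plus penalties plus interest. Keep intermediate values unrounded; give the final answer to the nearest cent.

Failure-to-file: 5 × 3% × kr 49,847.00 = kr 7,477.05 (under the 20% cap)
Failure-to-pay penalty = 0.25% × kr 49,847.00 × 5 mo = kr 623.09…
Interest (10.8%/yr ÷ 12 = 0.9%/month): kr 49,847.00 × ((1 + 0.009)^5 − 1) = kr 2,283.8561…
Total = kr 49,847.00 + kr 8,100.1375 + kr 2,283.8561… = kr 60,230.99

kr 60,230.99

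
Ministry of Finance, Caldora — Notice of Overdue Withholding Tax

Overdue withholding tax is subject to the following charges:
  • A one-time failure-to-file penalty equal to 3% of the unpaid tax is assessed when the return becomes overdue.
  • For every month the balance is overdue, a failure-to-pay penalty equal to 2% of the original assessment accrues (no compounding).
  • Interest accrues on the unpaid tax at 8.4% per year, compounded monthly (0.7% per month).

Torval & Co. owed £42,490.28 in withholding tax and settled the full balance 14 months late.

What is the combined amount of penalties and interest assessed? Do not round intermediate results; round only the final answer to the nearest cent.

£17,530.91

Failure-to-file penalty: 3% × £42,490.28 = £1,274.71…
Failure-to-pay penalty: 14 × 2% × £42,490.28 = £11,897.28…
Interest: £42,490.28 × ((1 + 0.007)^14 − 1) = £42,490.28 × 0.1025863… = £4,358.9202…
Penalties + interest = £13,171.9868 + £4,358.9202… = £17,530.91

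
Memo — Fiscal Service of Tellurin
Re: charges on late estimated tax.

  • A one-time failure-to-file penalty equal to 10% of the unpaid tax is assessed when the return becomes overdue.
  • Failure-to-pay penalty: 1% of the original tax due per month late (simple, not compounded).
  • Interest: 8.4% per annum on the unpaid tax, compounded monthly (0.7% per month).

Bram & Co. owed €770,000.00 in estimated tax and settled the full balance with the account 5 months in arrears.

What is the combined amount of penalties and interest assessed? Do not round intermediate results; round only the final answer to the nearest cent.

Failure-to-file penalty: 10% × €770,000.00 = €77,000.00
Failure-to-pay penalty: 5 × 1% × €770,000.00 = €38,500.00
Interest: €770,000.00 × ((1 + 0.007)^5 − 1) = €770,000.00 × 0.0354934… = €27,329.9504…
Penalties + interest = €115,500.0000 + €27,329.9504… = €142,829.95

€142,829.95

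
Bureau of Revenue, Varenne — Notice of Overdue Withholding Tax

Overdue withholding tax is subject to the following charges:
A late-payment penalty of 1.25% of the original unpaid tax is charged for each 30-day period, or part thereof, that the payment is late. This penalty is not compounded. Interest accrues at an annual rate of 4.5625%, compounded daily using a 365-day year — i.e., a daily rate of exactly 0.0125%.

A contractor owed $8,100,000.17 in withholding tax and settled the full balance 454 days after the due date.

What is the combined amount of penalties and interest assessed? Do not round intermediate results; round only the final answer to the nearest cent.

$2,092,938.19

Penalty periods: ⌈454/30⌉ = 16; penalty = 16 × 1.25% × $8,100,000.17 = $1,620,000.03…
Interest: $8,100,000.17 × ((1 + 0.000125)^454 − 1) = $8,100,000.17 × 0.05838743… = $472,938.1594…
Penalties + interest = $1,620,000.0340 + $472,938.1594… = $2,092,938.19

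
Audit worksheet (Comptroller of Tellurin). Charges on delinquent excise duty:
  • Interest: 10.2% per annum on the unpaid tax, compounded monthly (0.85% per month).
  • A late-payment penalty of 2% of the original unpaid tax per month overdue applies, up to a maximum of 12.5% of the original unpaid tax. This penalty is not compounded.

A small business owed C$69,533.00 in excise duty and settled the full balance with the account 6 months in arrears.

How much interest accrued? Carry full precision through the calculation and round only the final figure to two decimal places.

C$3,622.40

Interest: C$69,533.00 × ((1 + 0.0085)^6 − 1) = C$69,533.00 × 0.0520961… = C$3,622.3989…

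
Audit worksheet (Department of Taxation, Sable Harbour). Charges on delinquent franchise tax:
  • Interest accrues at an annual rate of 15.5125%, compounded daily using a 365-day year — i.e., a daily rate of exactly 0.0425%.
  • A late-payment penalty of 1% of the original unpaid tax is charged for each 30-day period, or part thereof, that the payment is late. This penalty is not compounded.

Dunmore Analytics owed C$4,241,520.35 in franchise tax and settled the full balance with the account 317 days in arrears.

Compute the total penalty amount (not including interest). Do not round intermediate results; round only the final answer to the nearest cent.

Penalty periods: ⌈317/30⌉ = 11; penalty = 11 × 1% × C$4,241,520.35 = C$466,567.24…

C$466,567.24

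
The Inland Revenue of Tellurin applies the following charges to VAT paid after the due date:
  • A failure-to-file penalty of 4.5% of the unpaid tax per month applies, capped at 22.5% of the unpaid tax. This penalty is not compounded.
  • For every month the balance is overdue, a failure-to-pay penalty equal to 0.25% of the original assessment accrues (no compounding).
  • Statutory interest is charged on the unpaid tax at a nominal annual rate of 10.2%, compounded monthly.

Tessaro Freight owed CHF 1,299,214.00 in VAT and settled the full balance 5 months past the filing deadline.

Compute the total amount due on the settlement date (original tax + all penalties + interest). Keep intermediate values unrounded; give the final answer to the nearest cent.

CHF 1,663,940.61

Failure-to-file: 5 × 4.5% × CHF 1,299,214.00 = CHF 292,323.15, capped at 22.5% × CHF 1,299,214.00 = CHF 292,323.15
Failure-to-pay penalty = 0.25% × CHF 1,299,214.00 × 5 mo = CHF 16,240.18…
Interest (10.2%/yr ÷ 12 = 0.85%/month): CHF 1,299,214.00 × ((1 + 0.0085)^5 − 1) = CHF 56,163.2899…
Total = CHF 1,299,214.00 + CHF 308,563.3250 + CHF 56,163.2899… = CHF 1,663,940.61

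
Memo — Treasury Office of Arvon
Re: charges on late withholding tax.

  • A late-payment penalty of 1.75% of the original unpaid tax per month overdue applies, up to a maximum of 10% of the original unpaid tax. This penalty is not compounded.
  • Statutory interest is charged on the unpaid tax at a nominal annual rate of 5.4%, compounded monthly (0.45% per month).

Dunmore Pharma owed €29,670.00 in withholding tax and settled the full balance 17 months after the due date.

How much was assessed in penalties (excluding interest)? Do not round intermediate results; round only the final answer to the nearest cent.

Penalty (uncapped): 17 × 1.75% × €29,670.00 = €8,826.83…; cap = 10% × €29,670.00 = €2,967.00 → penalty = €2,967.00

€2,967.00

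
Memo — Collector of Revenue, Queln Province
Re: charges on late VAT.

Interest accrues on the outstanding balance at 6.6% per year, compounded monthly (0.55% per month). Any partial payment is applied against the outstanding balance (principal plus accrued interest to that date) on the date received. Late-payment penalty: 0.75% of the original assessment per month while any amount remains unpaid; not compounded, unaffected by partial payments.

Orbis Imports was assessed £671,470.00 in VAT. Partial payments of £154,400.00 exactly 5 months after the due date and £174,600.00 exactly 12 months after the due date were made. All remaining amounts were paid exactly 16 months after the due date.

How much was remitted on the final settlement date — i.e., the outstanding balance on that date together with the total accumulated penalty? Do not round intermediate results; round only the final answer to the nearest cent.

£471,161.52

Balance at month 5: £671,470.0000 × (1 + 0.0055)^5 = £690,139.6649…
After £154,400.00 payment: £690,139.6649… − £154,400.00 = £535,739.6649…
Balance at month 12: £535,739.6649… × (1 + 0.0055)^7 = £556,709.1075…
After £174,600.00 payment: £556,709.1075… − £174,600.00 = £382,109.1075…
Balance at month 16: £382,109.1075… × (1 + 0.0055)^4 = £390,585.1153…
Penalty: 16 × 0.75% × £671,470.00 = £80,576.40
Final settlement = outstanding balance + penalty = £390,585.1153… + £80,576.40 = £471,161.52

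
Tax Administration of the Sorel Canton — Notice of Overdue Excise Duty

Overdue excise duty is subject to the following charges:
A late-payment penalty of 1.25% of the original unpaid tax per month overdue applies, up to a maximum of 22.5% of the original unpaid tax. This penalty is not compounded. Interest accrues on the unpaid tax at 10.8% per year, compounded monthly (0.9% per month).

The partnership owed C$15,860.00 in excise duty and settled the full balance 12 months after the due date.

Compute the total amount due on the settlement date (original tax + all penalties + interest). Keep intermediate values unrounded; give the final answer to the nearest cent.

C$20,039.26

Penalty: 12 × 1.25% × C$15,860.00 = C$2,379.00 (below the 22.5% cap of C$3,568.50)
Interest: C$15,860.00 × ((1 + 0.009)^12 − 1) = C$15,860.00 × 0.1135097… = C$1,800.2634…
Total = C$15,860.00 + C$2,379.0000 + C$1,800.2634… = C$20,039.26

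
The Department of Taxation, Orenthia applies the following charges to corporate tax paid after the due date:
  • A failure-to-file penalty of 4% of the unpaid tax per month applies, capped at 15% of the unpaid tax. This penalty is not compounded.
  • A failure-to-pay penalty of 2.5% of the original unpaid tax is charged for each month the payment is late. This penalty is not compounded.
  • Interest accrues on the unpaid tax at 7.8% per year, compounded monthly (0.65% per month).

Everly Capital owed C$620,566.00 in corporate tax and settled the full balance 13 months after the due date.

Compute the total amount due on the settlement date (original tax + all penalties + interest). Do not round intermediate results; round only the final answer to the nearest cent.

Failure-to-file: 13 × 4% × C$620,566.00 = C$322,694.32, capped at 15% × C$620,566.00 = C$93,084.90
Failure-to-pay penalty: 13 × 2.5% × C$620,566.00 = C$201,683.95
Interest: C$620,566.00 × ((1 + 0.0065)^13 − 1) = C$620,566.00 × 0.0878753… = C$54,532.4446…
Total = C$620,566.00 + C$294,768.8500 + C$54,532.4446… = C$969,867.29

C$969,867.29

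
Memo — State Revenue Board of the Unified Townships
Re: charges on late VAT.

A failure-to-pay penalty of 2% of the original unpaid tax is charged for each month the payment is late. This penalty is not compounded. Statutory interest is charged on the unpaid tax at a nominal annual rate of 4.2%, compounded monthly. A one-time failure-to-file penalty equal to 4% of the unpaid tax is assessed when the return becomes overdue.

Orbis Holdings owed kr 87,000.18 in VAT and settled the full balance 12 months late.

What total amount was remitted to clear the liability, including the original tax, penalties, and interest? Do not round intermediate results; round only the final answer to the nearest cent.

Failure-to-file penalty: 4% × kr 87,000.18 = kr 3,480.01…
Failure-to-pay penalty = 2% × kr 87,000.18 × 12 mo = kr 20,880.04…
Interest (4.2%/yr ÷ 12 = 0.35%/month): kr 87,000.18 × ((1 + 0.0035)^12 − 1) = kr 3,725.1743…
Total = kr 87,000.18 + kr 24,360.0504 + kr 3,725.1743… = kr 115,085.40

kr 115,085.40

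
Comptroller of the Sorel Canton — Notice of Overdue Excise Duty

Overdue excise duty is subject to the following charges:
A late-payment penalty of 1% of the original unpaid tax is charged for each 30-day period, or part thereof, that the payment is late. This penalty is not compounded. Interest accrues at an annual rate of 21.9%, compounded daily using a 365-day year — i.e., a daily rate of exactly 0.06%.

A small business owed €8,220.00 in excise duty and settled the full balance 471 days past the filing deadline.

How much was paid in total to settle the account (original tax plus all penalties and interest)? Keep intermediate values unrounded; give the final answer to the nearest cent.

€12,218.72

Penalty periods: ⌈471/30⌉ = 16; penalty = 16 × 1% × €8,220.00 = €1,315.20
Interest: €8,220.00 × ((1 + 0.0006)^471 − 1) = €8,220.00 × 0.32646201… = €2,683.5177…
Total = €8,220.00 + €1,315.2000 + €2,683.5177… = €12,218.72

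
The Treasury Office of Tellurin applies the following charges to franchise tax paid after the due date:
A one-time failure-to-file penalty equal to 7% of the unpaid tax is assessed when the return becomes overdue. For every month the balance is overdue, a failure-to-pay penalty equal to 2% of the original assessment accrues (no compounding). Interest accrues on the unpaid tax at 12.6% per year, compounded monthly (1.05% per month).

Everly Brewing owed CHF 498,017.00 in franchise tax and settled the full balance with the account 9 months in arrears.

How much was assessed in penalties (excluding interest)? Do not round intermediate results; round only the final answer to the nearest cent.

CHF 124,504.25

Failure-to-file penalty: 7% × CHF 498,017.00 = CHF 34,861.19
Failure-to-pay penalty: 9 × 2% × CHF 498,017.00 = CHF 89,643.06
Total penalty = CHF 34,861.19 + CHF 89,643.06 = CHF 124,504.25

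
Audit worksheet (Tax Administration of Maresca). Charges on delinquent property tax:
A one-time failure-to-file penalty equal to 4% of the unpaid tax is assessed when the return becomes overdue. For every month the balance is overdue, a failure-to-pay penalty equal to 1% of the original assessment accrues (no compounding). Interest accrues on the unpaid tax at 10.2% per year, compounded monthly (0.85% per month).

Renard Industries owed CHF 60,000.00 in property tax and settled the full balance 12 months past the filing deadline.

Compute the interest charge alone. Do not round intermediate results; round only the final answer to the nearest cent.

Interest: CHF 60,000.00 × ((1 + 0.0085)^12 − 1) = CHF 60,000.00 × 0.1069062… = CHF 6,414.3736…

CHF 6,414.37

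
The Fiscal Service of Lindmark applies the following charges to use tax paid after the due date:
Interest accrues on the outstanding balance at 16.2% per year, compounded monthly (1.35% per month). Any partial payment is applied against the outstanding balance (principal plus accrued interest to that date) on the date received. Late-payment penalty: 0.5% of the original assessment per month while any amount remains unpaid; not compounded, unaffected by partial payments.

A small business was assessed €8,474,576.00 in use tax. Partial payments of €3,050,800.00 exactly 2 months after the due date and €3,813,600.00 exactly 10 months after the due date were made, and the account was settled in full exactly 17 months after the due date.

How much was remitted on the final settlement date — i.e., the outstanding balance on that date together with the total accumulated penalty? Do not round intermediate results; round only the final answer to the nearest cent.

Balance at month 2: €8,474,576.0000 × (1 + 0.0135)^2 = €8,704,934.0435…
After €3,050,800.00 payment: €8,704,934.0435… − €3,050,800.00 = €5,654,134.0435…
Balance at month 10: €5,654,134.0435… × (1 + 0.0135)^8 = €6,294,425.8875…
After €3,813,600.00 payment: €6,294,425.8875… − €3,813,600.00 = €2,480,825.8875…
Balance at month 17: €2,480,825.8875… × (1 + 0.0135)^7 = €2,724,975.2140…
Penalty: 17 × 0.5% × €8,474,576.00 = €720,338.96
Final settlement = outstanding balance + penalty = €2,724,975.2140… + €720,338.96 = €3,445,314.17

€3,445,314.17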